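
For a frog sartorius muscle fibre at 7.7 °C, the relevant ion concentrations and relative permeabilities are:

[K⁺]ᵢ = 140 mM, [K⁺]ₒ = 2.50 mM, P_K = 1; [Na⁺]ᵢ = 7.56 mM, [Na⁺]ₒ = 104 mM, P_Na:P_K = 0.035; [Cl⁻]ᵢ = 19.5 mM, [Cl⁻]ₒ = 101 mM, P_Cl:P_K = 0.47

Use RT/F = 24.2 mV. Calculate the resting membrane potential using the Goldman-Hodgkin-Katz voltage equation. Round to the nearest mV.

Vm = 24.2 · ln[(Σ P·[cation]ₒ + Σ P·[anion]ᵢ) / (Σ P·[cation]ᵢ + Σ P·[anion]ₒ)]
Numerator = 1×2.50 + 0.035×104 + 0.47×19.5 = 15.3
Denominator = 1×140 + 0.035×7.56 + 0.47×101 = 187.7
Vm = 24.2 · ln(0.081525) = 24.2 × (-2.5068) = -60.67 mV

-61 mV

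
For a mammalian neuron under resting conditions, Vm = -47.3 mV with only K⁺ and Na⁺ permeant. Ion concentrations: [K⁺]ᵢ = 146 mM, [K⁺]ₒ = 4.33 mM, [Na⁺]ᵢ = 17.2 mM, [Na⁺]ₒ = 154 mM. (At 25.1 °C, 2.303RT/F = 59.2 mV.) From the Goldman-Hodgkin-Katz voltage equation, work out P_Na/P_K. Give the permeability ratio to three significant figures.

0.125

Let α = P_Na/P_K. GHK: Vm = 59.2·log₁₀[(Kₒ + α·Naₒ)/(Kᵢ + α·Naᵢ)].
10^(Vm/59.2) = 10^(-47.3/59.2) = 0.15886
So 0.15886·(Kᵢ + α·Naᵢ) = Kₒ + α·Naₒ → α = (0.15886·146.0 − 4.33) / (154.0 − 0.15886·17.2)
α = (23.19 − 4.33) / (154.0 − 2.732) = 18.86/151.3 = 0.1247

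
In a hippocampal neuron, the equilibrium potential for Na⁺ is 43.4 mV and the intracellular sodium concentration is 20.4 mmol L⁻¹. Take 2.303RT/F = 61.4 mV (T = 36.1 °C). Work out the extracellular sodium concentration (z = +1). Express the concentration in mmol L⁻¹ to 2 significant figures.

Nernst: E = (61.4/1) · log₁₀([out]/[in]), so log₁₀([out]/[in]) = 43.4 × 1 / 61.4 = 0.7068.
[out]/[in] = 10^(0.7068) = 5.091.
[out] = 5.091 × 20.4 = 103.9 mmol L⁻¹.

100 mmol L⁻¹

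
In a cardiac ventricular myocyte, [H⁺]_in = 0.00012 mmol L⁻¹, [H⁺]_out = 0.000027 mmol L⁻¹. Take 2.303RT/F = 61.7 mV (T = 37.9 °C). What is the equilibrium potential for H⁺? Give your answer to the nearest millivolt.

E = (61.7/z) · log₁₀([H⁺]_out/[H⁺]_in) with z = +1.
= (61.7/1) · log₁₀(0.000027/0.00012) = 61.70 · log₁₀(0.225)
= 61.70 · (-0.6478) = -39.97 mV

-40 mV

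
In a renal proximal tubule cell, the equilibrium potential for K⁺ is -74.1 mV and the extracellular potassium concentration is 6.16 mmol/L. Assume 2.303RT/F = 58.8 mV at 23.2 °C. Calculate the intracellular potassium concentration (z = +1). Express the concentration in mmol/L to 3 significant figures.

112 mmol/L

Nernst: E = (58.8/1) · log₁₀([out]/[in]), so log₁₀([out]/[in]) = -74.1 × 1 / 58.8 = -1.2602.
[out]/[in] = 10^(-1.2602) = 0.05493.
[in] = 6.16 / 0.05493 = 112.1 mmol/L.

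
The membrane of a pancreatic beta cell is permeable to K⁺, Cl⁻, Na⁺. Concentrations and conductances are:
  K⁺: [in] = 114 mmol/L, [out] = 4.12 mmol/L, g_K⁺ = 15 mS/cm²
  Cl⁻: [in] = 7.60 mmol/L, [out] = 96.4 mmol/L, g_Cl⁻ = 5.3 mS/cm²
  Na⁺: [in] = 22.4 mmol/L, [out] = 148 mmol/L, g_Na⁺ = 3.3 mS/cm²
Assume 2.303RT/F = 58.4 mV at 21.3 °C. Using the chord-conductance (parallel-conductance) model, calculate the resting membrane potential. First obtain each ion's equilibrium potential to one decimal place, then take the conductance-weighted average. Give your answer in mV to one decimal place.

E_K⁺ = (58.4/1)·log₁₀(4.12/114) = -84.2 mV
E_Cl⁻ = (58.4/-1)·log₁₀(96.4/7.60) = -64.4 mV
E_Na⁺ = (58.4/1)·log₁₀(148/22.4) = 47.9 mV
Vm = (Σ gᵢEᵢ)/(Σ gᵢ) = (15·-84.2 + 5.3·-64.4 + 3.3·47.9) / (15 + 5.3 + 3.3)
= -1446.25 / 23.6 = -61.28 mV

-61.3 mV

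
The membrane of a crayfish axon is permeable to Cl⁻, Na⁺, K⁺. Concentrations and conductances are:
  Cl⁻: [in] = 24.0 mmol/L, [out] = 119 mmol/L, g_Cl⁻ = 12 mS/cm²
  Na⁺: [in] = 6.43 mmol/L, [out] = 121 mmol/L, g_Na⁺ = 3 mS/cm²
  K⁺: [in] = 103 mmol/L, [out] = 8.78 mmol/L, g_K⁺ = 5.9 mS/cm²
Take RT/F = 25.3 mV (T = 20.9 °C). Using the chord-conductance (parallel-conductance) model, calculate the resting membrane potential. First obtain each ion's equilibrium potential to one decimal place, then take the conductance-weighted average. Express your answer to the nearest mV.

E_Cl⁻ = (25.3/-1)·ln(119/24.0) = -40.5 mV
E_Na⁺ = (25.3/1)·ln(121/6.43) = 74.3 mV
E_K⁺ = (25.3/1)·ln(8.78/103) = -62.3 mV
Vm = (Σ gᵢEᵢ)/(Σ gᵢ) = (12·-40.5 + 3·74.3 + 5.9·-62.3) / (12 + 3 + 5.9)
= -630.67 / 20.9 = -30.18 mV

-30 mV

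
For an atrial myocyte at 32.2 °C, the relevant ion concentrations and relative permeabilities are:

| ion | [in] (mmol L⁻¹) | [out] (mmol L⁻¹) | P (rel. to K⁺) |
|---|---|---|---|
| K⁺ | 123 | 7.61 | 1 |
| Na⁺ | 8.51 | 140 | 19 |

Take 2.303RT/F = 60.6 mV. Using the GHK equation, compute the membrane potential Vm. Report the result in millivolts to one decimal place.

Vm = 60.6 · log₁₀[(Σ P·[cation]ₒ + Σ P·[anion]ᵢ) / (Σ P·[cation]ᵢ + Σ P·[anion]ₒ)]
Numerator = 1×7.61 + 19×140 = 2668
Denominator = 1×123 + 19×8.51 = 284.7
Vm = 60.6 · log₁₀(9.3702) = 60.6 × (0.9718) = 58.89 mV

58.9 mV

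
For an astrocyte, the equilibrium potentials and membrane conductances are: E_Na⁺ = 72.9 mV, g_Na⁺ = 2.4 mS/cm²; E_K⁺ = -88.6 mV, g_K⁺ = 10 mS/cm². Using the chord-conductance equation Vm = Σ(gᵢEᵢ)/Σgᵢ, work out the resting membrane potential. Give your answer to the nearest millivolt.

-57 mV

Σ gᵢEᵢ = 2.4·(72.9) + 10·(-88.6) = -711.04
Σ gᵢ = 2.4 + 10 = 12.4
Vm = -711.04 / 12.4 = -57.34 mV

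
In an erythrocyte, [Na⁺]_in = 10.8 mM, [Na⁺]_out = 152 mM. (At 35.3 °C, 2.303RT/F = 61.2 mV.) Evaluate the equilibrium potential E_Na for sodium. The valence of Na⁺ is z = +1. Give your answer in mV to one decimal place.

E = (61.2/z) · log₁₀([Na⁺]_out/[Na⁺]_in) with z = +1.
= (61.2/1) · log₁₀(152/10.8) = 61.20 · log₁₀(14.07)
= 61.20 · (1.1484) = 70.28 mV

70.3 mV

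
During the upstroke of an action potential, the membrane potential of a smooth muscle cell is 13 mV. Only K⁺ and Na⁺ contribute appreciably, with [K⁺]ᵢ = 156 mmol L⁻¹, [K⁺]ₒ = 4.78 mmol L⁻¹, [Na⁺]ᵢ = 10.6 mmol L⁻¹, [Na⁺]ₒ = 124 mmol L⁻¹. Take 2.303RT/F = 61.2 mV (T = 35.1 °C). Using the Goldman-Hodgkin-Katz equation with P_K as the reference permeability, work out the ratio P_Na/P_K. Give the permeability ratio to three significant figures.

Let α = P_Na/P_K. GHK: Vm = 61.2·log₁₀[(Kₒ + α·Naₒ)/(Kᵢ + α·Naᵢ)].
10^(Vm/61.2) = 10^(13.0/61.2) = 1.6309
So 1.6309·(Kᵢ + α·Naᵢ) = Kₒ + α·Naₒ → α = (1.6309·156.0 − 4.78) / (124.0 − 1.6309·10.6)
α = (254.4 − 4.78) / (124.0 − 17.29) = 249.6/106.7 = 2.339

2.34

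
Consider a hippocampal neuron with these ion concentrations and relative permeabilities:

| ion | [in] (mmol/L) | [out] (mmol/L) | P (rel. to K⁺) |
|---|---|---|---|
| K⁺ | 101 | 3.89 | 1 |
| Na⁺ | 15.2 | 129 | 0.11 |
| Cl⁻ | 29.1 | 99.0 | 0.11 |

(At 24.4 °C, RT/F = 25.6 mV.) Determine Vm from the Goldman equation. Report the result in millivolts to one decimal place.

-42.9 mV

Vm = 25.6 · ln[(Σ P·[cation]ₒ + Σ P·[anion]ᵢ) / (Σ P·[cation]ᵢ + Σ P·[anion]ₒ)]
Numerator = 1×3.89 + 0.11×129 + 0.11×29.1 = 21.28
Denominator = 1×101 + 0.11×15.2 + 0.11×99.0 = 113.6
Vm = 25.6 · ln(0.1874) = 25.6 × (-1.6745) = -42.87 mV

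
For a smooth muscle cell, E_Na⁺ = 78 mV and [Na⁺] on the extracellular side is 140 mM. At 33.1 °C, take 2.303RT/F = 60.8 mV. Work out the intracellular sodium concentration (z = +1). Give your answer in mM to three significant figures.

7.30 mM

Nernst: E = (60.8/1) · log₁₀([out]/[in]), so log₁₀([out]/[in]) = 78.0 × 1 / 60.8 = 1.2829.
[out]/[in] = 10^(1.2829) = 19.18.
[in] = 140 / 19.18 = 7.298 mM.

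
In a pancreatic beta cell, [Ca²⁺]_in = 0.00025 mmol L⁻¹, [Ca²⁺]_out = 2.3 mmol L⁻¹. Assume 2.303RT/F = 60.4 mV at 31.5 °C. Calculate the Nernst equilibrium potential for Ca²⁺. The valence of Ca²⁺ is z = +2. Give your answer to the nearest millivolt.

E = (60.4/z) · log₁₀([Ca²⁺]_out/[Ca²⁺]_in) with z = +2.
= (60.4/2) · log₁₀(2.3/0.00025) = 30.20 · log₁₀(9200)
= 30.20 · (3.9638) = 119.71 mV

120 mV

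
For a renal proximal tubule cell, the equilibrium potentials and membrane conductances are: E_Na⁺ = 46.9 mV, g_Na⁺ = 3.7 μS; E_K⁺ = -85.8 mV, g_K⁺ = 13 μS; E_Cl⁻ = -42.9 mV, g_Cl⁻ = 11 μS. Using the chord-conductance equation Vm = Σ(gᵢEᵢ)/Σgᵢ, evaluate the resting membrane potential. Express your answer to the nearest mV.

Σ gᵢEᵢ = 3.7·(46.9) + 13·(-85.8) + 11·(-42.9) = -1413.77
Σ gᵢ = 3.7 + 13 + 11 = 27.7
Vm = -1413.77 / 27.7 = -51.04 mV

-51 mV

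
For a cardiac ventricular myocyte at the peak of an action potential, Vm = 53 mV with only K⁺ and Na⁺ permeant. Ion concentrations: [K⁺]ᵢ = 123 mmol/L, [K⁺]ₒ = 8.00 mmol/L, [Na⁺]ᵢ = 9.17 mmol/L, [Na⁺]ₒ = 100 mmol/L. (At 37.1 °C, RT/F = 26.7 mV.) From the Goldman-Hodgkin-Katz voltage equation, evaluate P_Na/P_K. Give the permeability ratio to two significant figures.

Let α = P_Na/P_K. GHK: Vm = 26.7·ln[(Kₒ + α·Naₒ)/(Kᵢ + α·Naᵢ)].
e^(Vm/26.7) = e^(53.0/26.7) = 7.2792
So 7.2792·(Kᵢ + α·Naᵢ) = Kₒ + α·Naₒ → α = (7.2792·123.0 − 8.0) / (100.0 − 7.2792·9.17)
α = (895.3 − 8.0) / (100.0 − 66.75) = 887.3/33.25 = 26.69

27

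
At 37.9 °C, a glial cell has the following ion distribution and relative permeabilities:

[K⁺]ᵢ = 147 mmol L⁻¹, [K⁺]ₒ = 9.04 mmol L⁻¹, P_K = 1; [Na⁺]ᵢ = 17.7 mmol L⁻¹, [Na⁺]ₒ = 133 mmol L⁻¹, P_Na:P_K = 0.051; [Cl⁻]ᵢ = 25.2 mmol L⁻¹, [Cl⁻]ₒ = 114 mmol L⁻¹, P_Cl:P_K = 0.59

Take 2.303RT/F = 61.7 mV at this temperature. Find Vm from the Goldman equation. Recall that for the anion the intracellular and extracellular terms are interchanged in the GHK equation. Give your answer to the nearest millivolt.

-52 mV

Vm = 61.7 · log₁₀[(Σ P·[cation]ₒ + Σ P·[anion]ᵢ) / (Σ P·[cation]ᵢ + Σ P·[anion]ₒ)]
Numerator = 1×9.04 + 0.051×133 + 0.59×25.2 = 30.69
Denominator = 1×147 + 0.051×17.7 + 0.59×114 = 215.2
Vm = 61.7 · log₁₀(0.14264) = 61.7 × (-0.8458) = -52.18 mV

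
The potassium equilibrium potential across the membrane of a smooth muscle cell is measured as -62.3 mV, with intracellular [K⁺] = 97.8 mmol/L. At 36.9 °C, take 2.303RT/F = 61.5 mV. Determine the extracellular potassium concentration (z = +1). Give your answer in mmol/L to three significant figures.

9.49 mmol/L

Nernst: E = (61.5/1) · log₁₀([out]/[in]), so log₁₀([out]/[in]) = -62.3 × 1 / 61.5 = -1.0130.
[out]/[in] = 10^(-1.0130) = 0.09705.
[out] = 0.09705 × 97.8 = 9.491 mmol/L.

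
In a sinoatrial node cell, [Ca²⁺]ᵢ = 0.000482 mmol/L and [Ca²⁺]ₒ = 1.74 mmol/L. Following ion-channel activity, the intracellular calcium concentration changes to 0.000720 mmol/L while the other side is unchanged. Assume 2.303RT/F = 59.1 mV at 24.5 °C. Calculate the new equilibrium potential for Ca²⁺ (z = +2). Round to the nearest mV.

100 mV

After the shift: [Ca²⁺]_out = 1.74, [Ca²⁺]_in = 0.000720 mmol/L.
E_new = (59.1/2)·log₁₀(1.74/0.000720) = 29.55 · (3.3832) = 99.97 mV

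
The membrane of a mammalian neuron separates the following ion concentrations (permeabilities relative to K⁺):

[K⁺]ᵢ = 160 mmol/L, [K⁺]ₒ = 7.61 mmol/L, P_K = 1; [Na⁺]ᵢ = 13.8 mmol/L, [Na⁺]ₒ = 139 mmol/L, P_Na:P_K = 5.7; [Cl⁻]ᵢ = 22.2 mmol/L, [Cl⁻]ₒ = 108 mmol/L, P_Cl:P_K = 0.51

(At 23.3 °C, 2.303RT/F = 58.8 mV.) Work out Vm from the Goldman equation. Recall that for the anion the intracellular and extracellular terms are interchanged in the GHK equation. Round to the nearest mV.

Vm = 58.8 · log₁₀[(Σ P·[cation]ₒ + Σ P·[anion]ᵢ) / (Σ P·[cation]ᵢ + Σ P·[anion]ₒ)]
Numerator = 1×7.61 + 5.7×139 + 0.51×22.2 = 811.2
Denominator = 1×160 + 5.7×13.8 + 0.51×108 = 293.7
Vm = 58.8 · log₁₀(2.7617) = 58.8 × (0.4412) = 25.94 mV

26 mV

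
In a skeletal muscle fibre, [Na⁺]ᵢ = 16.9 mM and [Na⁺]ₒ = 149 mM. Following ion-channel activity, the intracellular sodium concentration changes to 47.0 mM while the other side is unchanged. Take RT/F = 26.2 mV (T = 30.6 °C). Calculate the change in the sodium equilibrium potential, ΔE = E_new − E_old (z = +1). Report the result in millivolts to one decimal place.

-26.8 mV

E_old = (26.2/1)·ln(149/16.9) = 57.03 mV
E_new = (26.2/1)·ln(149/47.0) = 30.23 mV
ΔE = 30.23 − (57.03) = -26.80 mV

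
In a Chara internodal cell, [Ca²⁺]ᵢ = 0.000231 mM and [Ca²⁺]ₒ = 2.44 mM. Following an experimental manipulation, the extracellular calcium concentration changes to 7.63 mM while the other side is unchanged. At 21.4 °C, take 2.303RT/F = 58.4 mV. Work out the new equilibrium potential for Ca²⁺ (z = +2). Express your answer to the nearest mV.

After the shift: [Ca²⁺]_out = 7.63, [Ca²⁺]_in = 0.000231 mM.
E_new = (58.4/2)·log₁₀(7.63/0.000231) = 29.20 · (4.5189) = 131.95 mV

132 mV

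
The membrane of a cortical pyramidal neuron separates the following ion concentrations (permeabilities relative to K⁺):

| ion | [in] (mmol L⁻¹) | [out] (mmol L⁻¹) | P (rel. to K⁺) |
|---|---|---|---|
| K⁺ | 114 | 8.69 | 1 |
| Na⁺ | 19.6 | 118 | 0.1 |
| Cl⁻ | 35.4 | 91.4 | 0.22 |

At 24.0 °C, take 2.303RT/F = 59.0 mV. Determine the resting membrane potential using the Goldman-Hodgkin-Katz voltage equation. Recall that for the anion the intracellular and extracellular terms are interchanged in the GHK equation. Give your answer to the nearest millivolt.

-40 mV

Vm = 59.0 · log₁₀[(Σ P·[cation]ₒ + Σ P·[anion]ᵢ) / (Σ P·[cation]ᵢ + Σ P·[anion]ₒ)]
Numerator = 1×8.69 + 0.1×118 + 0.22×35.4 = 28.28
Denominator = 1×114 + 0.1×19.6 + 0.22×91.4 = 136.1
Vm = 59.0 · log₁₀(0.20782) = 59.0 × (-0.6823) = -40.26 mV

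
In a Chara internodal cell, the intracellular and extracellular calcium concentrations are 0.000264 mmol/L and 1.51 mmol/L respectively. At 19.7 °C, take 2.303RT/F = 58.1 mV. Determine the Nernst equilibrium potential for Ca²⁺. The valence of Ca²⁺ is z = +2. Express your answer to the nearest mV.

109 mV

E = (58.1/z) · log₁₀([Ca²⁺]_out/[Ca²⁺]_in) with z = +2.
= (58.1/2) · log₁₀(1.51/0.000264) = 29.05 · log₁₀(5720)
= 29.05 · (3.7574) = 109.15 mV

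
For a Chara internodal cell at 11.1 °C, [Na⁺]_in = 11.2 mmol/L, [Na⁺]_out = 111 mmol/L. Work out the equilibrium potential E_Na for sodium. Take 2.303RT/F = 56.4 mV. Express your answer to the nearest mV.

56 mV

E = (56.4/z) · log₁₀([Na⁺]_out/[Na⁺]_in) with z = +1.
= (56.4/1) · log₁₀(111/11.2) = 56.40 · log₁₀(9.911)
= 56.40 · (0.9961) = 56.18 mV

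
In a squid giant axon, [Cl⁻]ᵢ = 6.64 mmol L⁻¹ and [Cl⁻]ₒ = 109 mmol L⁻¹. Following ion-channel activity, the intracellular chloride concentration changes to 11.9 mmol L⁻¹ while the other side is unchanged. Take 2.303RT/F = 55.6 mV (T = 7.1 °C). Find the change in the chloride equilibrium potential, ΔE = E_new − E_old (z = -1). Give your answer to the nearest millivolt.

14 mV

E_old = (55.6/-1)·log₁₀(109/6.64) = -67.57 mV
E_new = (55.6/-1)·log₁₀(109/11.9) = -53.48 mV
ΔE = -53.48 − (-67.57) = 14.09 mV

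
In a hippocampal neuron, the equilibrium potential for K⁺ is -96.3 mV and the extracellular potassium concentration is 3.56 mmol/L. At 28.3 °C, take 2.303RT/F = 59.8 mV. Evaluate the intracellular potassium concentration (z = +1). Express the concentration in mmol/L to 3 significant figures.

Nernst: E = (59.8/1) · log₁₀([out]/[in]), so log₁₀([out]/[in]) = -96.3 × 1 / 59.8 = -1.6104.
[out]/[in] = 10^(-1.6104) = 0.02453.
[in] = 3.56 / 0.02453 = 145.2 mmol/L.

145 mmol/L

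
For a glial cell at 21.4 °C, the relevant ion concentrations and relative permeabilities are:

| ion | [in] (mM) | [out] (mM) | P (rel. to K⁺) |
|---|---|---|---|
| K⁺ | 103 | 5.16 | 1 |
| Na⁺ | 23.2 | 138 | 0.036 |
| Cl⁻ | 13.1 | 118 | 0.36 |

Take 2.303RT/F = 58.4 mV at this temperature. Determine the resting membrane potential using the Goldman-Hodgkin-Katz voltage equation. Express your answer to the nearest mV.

Vm = 58.4 · log₁₀[(Σ P·[cation]ₒ + Σ P·[anion]ᵢ) / (Σ P·[cation]ᵢ + Σ P·[anion]ₒ)]
Numerator = 1×5.16 + 0.036×138 + 0.36×13.1 = 14.84
Denominator = 1×103 + 0.036×23.2 + 0.36×118 = 146.3
Vm = 58.4 · log₁₀(0.10145) = 58.4 × (-0.9937) = -58.03 mV

-58 mV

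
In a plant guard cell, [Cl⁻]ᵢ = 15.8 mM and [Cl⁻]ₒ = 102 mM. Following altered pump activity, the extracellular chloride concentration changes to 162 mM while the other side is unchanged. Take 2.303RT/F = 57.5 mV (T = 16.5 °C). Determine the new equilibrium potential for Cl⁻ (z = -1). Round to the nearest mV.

-58 mV

After the shift: [Cl⁻]_out = 162, [Cl⁻]_in = 15.8 mM.
E_new = (57.5/-1)·log₁₀(162/15.8) = -57.50 · (1.0109) = -58.12 mV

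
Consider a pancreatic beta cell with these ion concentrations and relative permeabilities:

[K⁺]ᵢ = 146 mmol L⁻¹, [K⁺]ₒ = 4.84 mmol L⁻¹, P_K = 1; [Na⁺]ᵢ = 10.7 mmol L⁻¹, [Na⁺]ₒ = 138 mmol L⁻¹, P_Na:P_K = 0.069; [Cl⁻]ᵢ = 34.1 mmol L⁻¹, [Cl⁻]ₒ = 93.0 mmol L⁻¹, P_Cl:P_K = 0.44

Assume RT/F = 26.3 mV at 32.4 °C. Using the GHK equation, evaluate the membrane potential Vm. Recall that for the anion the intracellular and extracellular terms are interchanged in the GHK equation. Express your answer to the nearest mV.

-49 mV

Vm = 26.3 · ln[(Σ P·[cation]ₒ + Σ P·[anion]ᵢ) / (Σ P·[cation]ᵢ + Σ P·[anion]ₒ)]
Numerator = 1×4.84 + 0.069×138 + 0.44×34.1 = 29.37
Denominator = 1×146 + 0.069×10.7 + 0.44×93.0 = 187.7
Vm = 26.3 · ln(0.15649) = 26.3 × (-1.8548) = -48.78 mV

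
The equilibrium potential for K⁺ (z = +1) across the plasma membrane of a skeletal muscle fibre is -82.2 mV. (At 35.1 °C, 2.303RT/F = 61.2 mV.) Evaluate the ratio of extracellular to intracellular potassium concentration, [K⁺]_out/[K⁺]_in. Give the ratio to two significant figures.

0.045

log₁₀([out]/[in]) = E·z/(61.2) = -82.2 × 1 / 61.2 = -1.3431
[out]/[in] = 10^(-1.3431) = 0.04538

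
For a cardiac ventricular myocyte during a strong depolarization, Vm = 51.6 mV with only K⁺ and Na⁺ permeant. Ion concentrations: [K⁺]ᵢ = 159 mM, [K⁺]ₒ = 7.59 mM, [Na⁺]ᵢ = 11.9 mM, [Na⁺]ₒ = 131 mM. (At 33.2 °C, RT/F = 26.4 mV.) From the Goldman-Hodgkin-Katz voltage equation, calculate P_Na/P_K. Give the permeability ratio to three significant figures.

Let α = P_Na/P_K. GHK: Vm = 26.4·ln[(Kₒ + α·Naₒ)/(Kᵢ + α·Naᵢ)].
e^(Vm/26.4) = e^(51.6/26.4) = 7.0607
So 7.0607·(Kᵢ + α·Naᵢ) = Kₒ + α·Naₒ → α = (7.0607·159.0 − 7.59) / (131.0 − 7.0607·11.9)
α = (1123 − 7.59) / (131.0 − 84.02) = 1115/46.98 = 23.74

23.7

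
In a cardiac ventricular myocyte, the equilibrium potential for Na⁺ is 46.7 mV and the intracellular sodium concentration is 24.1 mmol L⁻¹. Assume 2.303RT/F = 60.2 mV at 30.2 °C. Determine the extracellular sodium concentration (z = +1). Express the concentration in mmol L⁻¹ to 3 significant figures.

144 mmol L⁻¹

Nernst: E = (60.2/1) · log₁₀([out]/[in]), so log₁₀([out]/[in]) = 46.7 × 1 / 60.2 = 0.7757.
[out]/[in] = 10^(0.7757) = 5.967.
[out] = 5.967 × 24.1 = 143.8 mmol L⁻¹.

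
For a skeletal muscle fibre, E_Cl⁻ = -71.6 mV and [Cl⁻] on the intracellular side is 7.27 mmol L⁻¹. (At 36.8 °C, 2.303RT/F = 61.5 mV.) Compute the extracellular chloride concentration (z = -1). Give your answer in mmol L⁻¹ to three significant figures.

Nernst: E = (61.5/-1) · log₁₀([out]/[in]), so log₁₀([out]/[in]) = -71.6 × -1 / 61.5 = 1.1642.
[out]/[in] = 10^(1.1642) = 14.6.
[out] = 14.6 × 7.27 = 106.1 mmol L⁻¹.

106 mmol L⁻¹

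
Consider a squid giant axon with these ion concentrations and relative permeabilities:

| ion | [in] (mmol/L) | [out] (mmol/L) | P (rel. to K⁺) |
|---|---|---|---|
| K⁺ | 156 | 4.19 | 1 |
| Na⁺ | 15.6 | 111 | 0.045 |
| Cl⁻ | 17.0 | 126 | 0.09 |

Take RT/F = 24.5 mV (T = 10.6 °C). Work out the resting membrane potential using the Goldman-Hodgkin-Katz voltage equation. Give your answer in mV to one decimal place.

-67.4 mV

Vm = 24.5 · ln[(Σ P·[cation]ₒ + Σ P·[anion]ᵢ) / (Σ P·[cation]ᵢ + Σ P·[anion]ₒ)]
Numerator = 1×4.19 + 0.045×111 + 0.09×17.0 = 10.71
Denominator = 1×156 + 0.045×15.6 + 0.09×126 = 168
Vm = 24.5 · ln(0.063764) = 24.5 × (-2.7526) = -67.44 mV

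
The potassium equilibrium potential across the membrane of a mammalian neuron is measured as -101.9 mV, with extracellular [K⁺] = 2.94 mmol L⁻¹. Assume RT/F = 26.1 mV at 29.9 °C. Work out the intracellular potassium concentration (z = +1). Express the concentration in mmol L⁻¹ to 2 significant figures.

150 mmol L⁻¹

Nernst: E = (26.1/1) · ln([out]/[in]), so ln([out]/[in]) = -101.9 × 1 / 26.1 = -3.9042.
[out]/[in] = e^(-3.9042) = 0.02016.
[in] = 2.94 / 0.02016 = 145.9 mmol L⁻¹.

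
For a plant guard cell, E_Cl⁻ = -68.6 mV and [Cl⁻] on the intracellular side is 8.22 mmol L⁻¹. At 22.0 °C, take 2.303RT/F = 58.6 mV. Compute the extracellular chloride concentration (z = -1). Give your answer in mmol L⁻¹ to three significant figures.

Nernst: E = (58.6/-1) · log₁₀([out]/[in]), so log₁₀([out]/[in]) = -68.6 × -1 / 58.6 = 1.1706.
[out]/[in] = 10^(1.1706) = 14.81.
[out] = 14.81 × 8.22 = 121.8 mmol L⁻¹.

122 mmol L⁻¹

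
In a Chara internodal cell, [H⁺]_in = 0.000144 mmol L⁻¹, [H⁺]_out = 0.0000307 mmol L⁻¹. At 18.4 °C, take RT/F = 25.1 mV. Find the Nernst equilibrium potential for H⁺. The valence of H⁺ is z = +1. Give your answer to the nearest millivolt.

-39 mV

E = (25.1/z) · ln([H⁺]_out/[H⁺]_in) with z = +1.
= (25.1/1) · ln(0.0000307/0.000144) = 25.10 · ln(0.2132)
= 25.10 · (-1.5456) = -38.79 mV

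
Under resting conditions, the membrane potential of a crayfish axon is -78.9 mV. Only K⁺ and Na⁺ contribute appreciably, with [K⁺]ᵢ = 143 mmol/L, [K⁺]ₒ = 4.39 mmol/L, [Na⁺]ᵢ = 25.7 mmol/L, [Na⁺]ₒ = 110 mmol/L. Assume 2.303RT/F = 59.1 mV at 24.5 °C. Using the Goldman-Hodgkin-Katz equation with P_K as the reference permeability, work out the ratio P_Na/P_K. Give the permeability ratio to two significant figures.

0.020

Let α = P_Na/P_K. GHK: Vm = 59.1·log₁₀[(Kₒ + α·Naₒ)/(Kᵢ + α·Naᵢ)].
10^(Vm/59.1) = 10^(-78.9/59.1) = 0.046235
So 0.046235·(Kᵢ + α·Naᵢ) = Kₒ + α·Naₒ → α = (0.046235·143.0 − 4.39) / (110.0 − 0.046235·25.7)
α = (6.612 − 4.39) / (110.0 − 1.188) = 2.222/108.8 = 0.02042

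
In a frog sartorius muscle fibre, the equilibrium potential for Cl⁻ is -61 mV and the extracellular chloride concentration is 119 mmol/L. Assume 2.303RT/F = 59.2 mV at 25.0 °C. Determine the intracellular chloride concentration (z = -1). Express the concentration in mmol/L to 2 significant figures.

11 mmol/L

Nernst: E = (59.2/-1) · log₁₀([out]/[in]), so log₁₀([out]/[in]) = -61.0 × -1 / 59.2 = 1.0304.
[out]/[in] = 10^(1.0304) = 10.73.
[in] = 119 / 10.73 = 11.1 mmol/L.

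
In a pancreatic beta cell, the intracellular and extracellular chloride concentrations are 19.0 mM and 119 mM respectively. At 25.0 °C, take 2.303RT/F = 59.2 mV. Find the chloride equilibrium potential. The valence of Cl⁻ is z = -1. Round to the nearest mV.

E = (59.2/z) · log₁₀([Cl⁻]_out/[Cl⁻]_in) with z = -1.
For an anion, dividing by z = -1 reverses the sign.
= (59.2/-1) · log₁₀(119/19.0) = -59.20 · log₁₀(6.263)
= -59.20 · (0.7968) = -47.17 mV

-47 mV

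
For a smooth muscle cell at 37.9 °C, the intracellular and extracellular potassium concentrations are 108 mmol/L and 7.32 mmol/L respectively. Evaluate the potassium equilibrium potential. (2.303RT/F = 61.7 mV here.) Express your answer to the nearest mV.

-72 mV

E = (61.7/z) · log₁₀([K⁺]_out/[K⁺]_in) with z = +1.
= (61.7/1) · log₁₀(7.32/108) = 61.70 · log₁₀(0.06778)
= 61.70 · (-1.1689) = -72.12 mV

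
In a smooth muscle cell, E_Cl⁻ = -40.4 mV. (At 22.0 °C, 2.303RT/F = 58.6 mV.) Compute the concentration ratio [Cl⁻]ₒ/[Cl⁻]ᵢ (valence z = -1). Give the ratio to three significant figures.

4.89

log₁₀([out]/[in]) = E·z/(58.6) = -40.4 × -1 / 58.6 = 0.6894
[out]/[in] = 10^(0.6894) = 4.891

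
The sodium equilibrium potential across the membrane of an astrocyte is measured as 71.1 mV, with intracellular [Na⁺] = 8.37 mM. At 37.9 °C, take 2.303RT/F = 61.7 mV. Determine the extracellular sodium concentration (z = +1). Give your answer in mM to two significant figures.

Nernst: E = (61.7/1) · log₁₀([out]/[in]), so log₁₀([out]/[in]) = 71.1 × 1 / 61.7 = 1.1524.
[out]/[in] = 10^(1.1524) = 14.2.
[out] = 14.2 × 8.37 = 118.9 mM.

120 mM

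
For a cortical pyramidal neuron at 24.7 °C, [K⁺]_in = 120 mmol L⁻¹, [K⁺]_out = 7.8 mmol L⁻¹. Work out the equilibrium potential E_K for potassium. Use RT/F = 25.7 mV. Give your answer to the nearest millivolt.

-70 mV

E = (25.7/z) · ln([K⁺]_out/[K⁺]_in) with z = +1.
= (25.7/1) · ln(7.8/120) = 25.70 · ln(0.065)
= 25.70 · (-2.7334) = -70.25 mV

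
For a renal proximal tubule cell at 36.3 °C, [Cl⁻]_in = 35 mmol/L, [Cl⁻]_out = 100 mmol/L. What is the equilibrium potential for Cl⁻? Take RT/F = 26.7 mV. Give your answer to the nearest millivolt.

-28 mV

E = (26.7/z) · ln([Cl⁻]_out/[Cl⁻]_in) with z = -1.
For an anion, dividing by z = -1 reverses the sign.
= (26.7/-1) · ln(100/35) = -26.70 · ln(2.857)
= -26.70 · (1.0498) = -28.03 mV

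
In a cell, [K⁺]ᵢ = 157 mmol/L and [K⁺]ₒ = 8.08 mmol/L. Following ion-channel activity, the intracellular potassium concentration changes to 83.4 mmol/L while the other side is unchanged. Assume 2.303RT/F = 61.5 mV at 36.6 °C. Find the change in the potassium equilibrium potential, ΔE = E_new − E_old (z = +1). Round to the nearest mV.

17 mV

E_old = (61.5/1)·log₁₀(8.08/157) = -79.24 mV
E_new = (61.5/1)·log₁₀(8.08/83.4) = -62.35 mV
ΔE = -62.35 − (-79.24) = 16.90 mV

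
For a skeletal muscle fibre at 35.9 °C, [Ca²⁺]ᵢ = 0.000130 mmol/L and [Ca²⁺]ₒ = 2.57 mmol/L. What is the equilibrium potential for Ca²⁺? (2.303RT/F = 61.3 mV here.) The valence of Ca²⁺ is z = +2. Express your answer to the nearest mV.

132 mV

E = (61.3/z) · log₁₀([Ca²⁺]_out/[Ca²⁺]_in) with z = +2.
= (61.3/2) · log₁₀(2.57/0.000130) = 30.65 · log₁₀(1.977e+04)
= 30.65 · (4.2960) = 131.67 mV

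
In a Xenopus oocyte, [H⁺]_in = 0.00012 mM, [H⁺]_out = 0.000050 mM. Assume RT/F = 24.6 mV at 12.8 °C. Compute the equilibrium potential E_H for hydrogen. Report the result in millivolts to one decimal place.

E = (24.6/z) · ln([H⁺]_out/[H⁺]_in) with z = +1.
= (24.6/1) · ln(0.000050/0.00012) = 24.60 · ln(0.4167)
= 24.60 · (-0.8755) = -21.54 mV

-21.5 mV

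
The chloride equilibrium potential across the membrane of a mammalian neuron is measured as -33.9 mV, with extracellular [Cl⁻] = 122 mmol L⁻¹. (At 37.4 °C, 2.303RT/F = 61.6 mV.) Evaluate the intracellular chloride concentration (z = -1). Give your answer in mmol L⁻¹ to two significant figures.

34 mmol L⁻¹

Nernst: E = (61.6/-1) · log₁₀([out]/[in]), so log₁₀([out]/[in]) = -33.9 × -1 / 61.6 = 0.5503.
[out]/[in] = 10^(0.5503) = 3.551.
[in] = 122 / 3.551 = 34.36 mmol L⁻¹.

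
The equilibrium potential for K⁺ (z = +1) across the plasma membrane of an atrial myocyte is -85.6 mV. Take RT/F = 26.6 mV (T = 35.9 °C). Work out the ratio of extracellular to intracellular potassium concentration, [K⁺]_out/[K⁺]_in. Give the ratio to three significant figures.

ln([out]/[in]) = E·z/(26.6) = -85.6 × 1 / 26.6 = -3.2180
[out]/[in] = e^(-3.2180) = 0.04003

0.0400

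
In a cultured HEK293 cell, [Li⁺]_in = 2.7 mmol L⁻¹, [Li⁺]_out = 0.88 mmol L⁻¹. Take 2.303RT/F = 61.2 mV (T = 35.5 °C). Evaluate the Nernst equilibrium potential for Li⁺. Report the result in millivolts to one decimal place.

E = (61.2/z) · log₁₀([Li⁺]_out/[Li⁺]_in) with z = +1.
= (61.2/1) · log₁₀(0.88/2.7) = 61.20 · log₁₀(0.3259)
= 61.20 · (-0.4869) = -29.80 mV

-29.8 mV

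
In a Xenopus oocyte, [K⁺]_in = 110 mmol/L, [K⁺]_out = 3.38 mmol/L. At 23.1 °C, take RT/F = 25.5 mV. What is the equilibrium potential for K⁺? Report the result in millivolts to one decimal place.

-88.8 mV

E = (25.5/z) · ln([K⁺]_out/[K⁺]_in) with z = +1.
= (25.5/1) · ln(3.38/110) = 25.50 · ln(0.03073)
= 25.50 · (-3.4826) = -88.81 mV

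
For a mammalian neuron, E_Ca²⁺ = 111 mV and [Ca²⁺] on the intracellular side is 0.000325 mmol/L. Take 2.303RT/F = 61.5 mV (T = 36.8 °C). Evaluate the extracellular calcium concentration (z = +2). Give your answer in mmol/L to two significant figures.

Nernst: E = (61.5/2) · log₁₀([out]/[in]), so log₁₀([out]/[in]) = 111.0 × 2 / 61.5 = 3.6098.
[out]/[in] = 10^(3.6098) = 4072.
[out] = 4072 × 0.000325 = 1.323 mmol/L.

1.3 mmol/L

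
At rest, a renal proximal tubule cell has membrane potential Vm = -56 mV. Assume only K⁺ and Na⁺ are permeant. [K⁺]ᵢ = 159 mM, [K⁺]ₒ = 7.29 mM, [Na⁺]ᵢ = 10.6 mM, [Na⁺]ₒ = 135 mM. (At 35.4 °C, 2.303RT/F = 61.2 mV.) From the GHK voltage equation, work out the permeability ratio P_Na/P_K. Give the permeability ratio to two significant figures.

0.090

Let α = P_Na/P_K. GHK: Vm = 61.2·log₁₀[(Kₒ + α·Naₒ)/(Kᵢ + α·Naᵢ)].
10^(Vm/61.2) = 10^(-56.0/61.2) = 0.12161
So 0.12161·(Kᵢ + α·Naᵢ) = Kₒ + α·Naₒ → α = (0.12161·159.0 − 7.29) / (135.0 − 0.12161·10.6)
α = (19.34 − 7.29) / (135.0 − 1.289) = 12.05/133.7 = 0.09009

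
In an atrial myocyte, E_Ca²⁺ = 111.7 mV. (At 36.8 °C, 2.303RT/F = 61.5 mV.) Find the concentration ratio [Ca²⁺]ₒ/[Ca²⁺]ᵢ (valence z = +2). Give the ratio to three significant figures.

log₁₀([out]/[in]) = E·z/(61.5) = 111.7 × 2 / 61.5 = 3.6325
[out]/[in] = 10^(3.6325) = 4291

4290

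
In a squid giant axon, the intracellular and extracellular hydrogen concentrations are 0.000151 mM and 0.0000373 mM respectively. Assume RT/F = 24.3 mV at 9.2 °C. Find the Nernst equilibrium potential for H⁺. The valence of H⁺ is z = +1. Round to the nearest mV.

-34 mV

E = (24.3/z) · ln([H⁺]_out/[H⁺]_in) with z = +1.
= (24.3/1) · ln(0.0000373/0.000151) = 24.30 · ln(0.247)
= 24.30 · (-1.3983) = -33.98 mV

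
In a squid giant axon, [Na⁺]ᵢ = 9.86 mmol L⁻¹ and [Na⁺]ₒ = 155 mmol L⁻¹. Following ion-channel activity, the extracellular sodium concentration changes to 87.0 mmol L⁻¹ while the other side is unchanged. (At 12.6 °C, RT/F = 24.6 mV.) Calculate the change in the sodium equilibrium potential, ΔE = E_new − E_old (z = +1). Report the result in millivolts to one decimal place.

E_old = (24.6/1)·ln(155/9.86) = 67.77 mV
E_new = (24.6/1)·ln(87.0/9.86) = 53.56 mV
ΔE = 53.56 − (67.77) = -14.21 mV

-14.2 mV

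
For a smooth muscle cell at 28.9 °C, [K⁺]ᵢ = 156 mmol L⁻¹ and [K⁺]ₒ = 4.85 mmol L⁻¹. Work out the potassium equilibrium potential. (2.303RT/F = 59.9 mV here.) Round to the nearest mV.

E = (59.9/z) · log₁₀([K⁺]_out/[K⁺]_in) with z = +1.
= (59.9/1) · log₁₀(4.85/156) = 59.90 · log₁₀(0.03109)
= 59.90 · (-1.5074) = -90.29 mV

-90 mV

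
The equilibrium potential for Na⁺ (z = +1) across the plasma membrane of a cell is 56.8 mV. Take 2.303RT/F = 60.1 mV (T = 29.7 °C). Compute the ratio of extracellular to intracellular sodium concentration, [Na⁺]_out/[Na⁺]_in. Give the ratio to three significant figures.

8.81

log₁₀([out]/[in]) = E·z/(60.1) = 56.8 × 1 / 60.1 = 0.9451
[out]/[in] = 10^(0.9451) = 8.812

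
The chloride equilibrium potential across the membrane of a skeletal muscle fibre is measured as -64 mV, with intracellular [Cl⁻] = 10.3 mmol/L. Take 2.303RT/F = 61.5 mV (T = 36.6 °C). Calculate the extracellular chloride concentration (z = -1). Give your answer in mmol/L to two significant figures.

Nernst: E = (61.5/-1) · log₁₀([out]/[in]), so log₁₀([out]/[in]) = -64.0 × -1 / 61.5 = 1.0407.
[out]/[in] = 10^(1.0407) = 10.98.
[out] = 10.98 × 10.3 = 113.1 mmol/L.

110 mmol/L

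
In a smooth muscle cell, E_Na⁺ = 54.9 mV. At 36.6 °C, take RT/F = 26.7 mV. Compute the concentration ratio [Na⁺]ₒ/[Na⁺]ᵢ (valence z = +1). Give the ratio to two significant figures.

ln([out]/[in]) = E·z/(26.7) = 54.9 × 1 / 26.7 = 2.0562
[out]/[in] = e^(2.0562) = 7.816

7.8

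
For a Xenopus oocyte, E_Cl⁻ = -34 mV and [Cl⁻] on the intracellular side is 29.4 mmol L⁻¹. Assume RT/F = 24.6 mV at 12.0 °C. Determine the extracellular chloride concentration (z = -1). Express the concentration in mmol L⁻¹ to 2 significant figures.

120 mmol L⁻¹

Nernst: E = (24.6/-1) · ln([out]/[in]), so ln([out]/[in]) = -34.0 × -1 / 24.6 = 1.3821.
[out]/[in] = e^(1.3821) = 3.983.
[out] = 3.983 × 29.4 = 117.1 mmol L⁻¹.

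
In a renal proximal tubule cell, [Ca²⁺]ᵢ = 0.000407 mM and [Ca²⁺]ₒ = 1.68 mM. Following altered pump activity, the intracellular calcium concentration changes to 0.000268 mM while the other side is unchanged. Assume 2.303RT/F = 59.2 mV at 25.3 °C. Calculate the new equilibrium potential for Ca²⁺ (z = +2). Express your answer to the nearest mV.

112 mV

After the shift: [Ca²⁺]_out = 1.68, [Ca²⁺]_in = 0.000268 mM.
E_new = (59.2/2)·log₁₀(1.68/0.000268) = 29.60 · (3.7972) = 112.40 mV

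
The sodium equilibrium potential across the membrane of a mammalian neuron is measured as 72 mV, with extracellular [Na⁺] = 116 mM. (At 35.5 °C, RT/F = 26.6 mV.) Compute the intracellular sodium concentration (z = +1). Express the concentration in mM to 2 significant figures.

7.7 mM

Nernst: E = (26.6/1) · ln([out]/[in]), so ln([out]/[in]) = 72.0 × 1 / 26.6 = 2.7068.
[out]/[in] = e^(2.7068) = 14.98.
[in] = 116 / 14.98 = 7.743 mM.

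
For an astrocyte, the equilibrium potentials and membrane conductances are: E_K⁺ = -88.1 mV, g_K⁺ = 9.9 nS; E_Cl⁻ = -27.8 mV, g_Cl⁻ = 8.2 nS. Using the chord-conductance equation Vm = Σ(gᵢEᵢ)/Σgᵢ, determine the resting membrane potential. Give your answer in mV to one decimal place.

Σ gᵢEᵢ = 9.9·(-88.1) + 8.2·(-27.8) = -1100.15
Σ gᵢ = 9.9 + 8.2 = 18.1
Vm = -1100.15 / 18.1 = -60.78 mV

-60.8 mV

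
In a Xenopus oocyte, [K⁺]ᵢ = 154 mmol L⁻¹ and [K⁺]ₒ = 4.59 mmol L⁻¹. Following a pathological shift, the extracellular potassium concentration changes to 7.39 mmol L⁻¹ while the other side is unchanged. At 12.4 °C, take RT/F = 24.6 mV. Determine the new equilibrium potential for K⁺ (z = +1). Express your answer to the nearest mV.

-75 mV

After the shift: [K⁺]_out = 7.39, [K⁺]_in = 154 mmol L⁻¹.
E_new = (24.6/1)·ln(7.39/154) = 24.60 · (-3.0368) = -74.71 mV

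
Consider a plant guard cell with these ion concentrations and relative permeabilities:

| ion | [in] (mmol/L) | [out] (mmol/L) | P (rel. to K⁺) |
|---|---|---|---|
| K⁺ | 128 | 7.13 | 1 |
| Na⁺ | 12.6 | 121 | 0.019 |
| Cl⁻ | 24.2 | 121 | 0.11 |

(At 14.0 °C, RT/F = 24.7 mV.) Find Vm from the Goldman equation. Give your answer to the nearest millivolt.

Vm = 24.7 · ln[(Σ P·[cation]ₒ + Σ P·[anion]ᵢ) / (Σ P·[cation]ᵢ + Σ P·[anion]ₒ)]
Numerator = 1×7.13 + 0.019×121 + 0.11×24.2 = 12.09
Denominator = 1×128 + 0.019×12.6 + 0.11×121 = 141.5
Vm = 24.7 · ln(0.085419) = 24.7 × (-2.4602) = -60.77 mV

-61 mV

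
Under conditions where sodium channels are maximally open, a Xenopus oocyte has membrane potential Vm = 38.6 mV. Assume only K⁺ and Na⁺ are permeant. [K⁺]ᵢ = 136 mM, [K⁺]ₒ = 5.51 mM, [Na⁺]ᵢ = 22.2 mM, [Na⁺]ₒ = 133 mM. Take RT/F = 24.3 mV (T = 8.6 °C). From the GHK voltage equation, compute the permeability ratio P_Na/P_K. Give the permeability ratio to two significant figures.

27

Let α = P_Na/P_K. GHK: Vm = 24.3·ln[(Kₒ + α·Naₒ)/(Kᵢ + α·Naᵢ)].
e^(Vm/24.3) = e^(38.6/24.3) = 4.8963
So 4.8963·(Kᵢ + α·Naᵢ) = Kₒ + α·Naₒ → α = (4.8963·136.0 − 5.51) / (133.0 − 4.8963·22.2)
α = (665.9 − 5.51) / (133.0 − 108.7) = 660.4/24.3 = 27.17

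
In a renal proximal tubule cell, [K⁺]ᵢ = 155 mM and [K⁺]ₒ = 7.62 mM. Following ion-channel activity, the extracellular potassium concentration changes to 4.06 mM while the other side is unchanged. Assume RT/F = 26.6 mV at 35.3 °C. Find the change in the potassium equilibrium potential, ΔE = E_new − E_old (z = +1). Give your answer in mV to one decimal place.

-16.7 mV

E_old = (26.6/1)·ln(7.62/155) = -80.14 mV
E_new = (26.6/1)·ln(4.06/155) = -96.88 mV
ΔE = -96.88 − (-80.14) = -16.75 mV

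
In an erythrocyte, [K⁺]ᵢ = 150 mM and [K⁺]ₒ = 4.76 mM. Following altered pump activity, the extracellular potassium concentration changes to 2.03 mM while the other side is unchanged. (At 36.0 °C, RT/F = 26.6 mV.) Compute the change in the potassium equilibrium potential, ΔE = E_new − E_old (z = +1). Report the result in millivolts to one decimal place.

E_old = (26.6/1)·ln(4.76/150) = -91.78 mV
E_new = (26.6/1)·ln(2.03/150) = -114.45 mV
ΔE = -114.45 − (-91.78) = -22.67 mV

-22.7 mV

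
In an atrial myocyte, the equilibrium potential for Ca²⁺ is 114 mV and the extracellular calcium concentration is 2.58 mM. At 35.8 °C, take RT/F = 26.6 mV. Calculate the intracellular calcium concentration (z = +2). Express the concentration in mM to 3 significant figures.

0.000489 mM

Nernst: E = (26.6/2) · ln([out]/[in]), so ln([out]/[in]) = 114.0 × 2 / 26.6 = 8.5714.
[out]/[in] = e^(8.5714) = 5279.
[in] = 2.58 / 5279 = 0.0004888 mM.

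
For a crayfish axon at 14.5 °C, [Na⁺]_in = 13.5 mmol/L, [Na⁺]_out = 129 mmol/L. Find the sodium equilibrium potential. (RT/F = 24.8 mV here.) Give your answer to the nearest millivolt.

E = (24.8/z) · ln([Na⁺]_out/[Na⁺]_in) with z = +1.
= (24.8/1) · ln(129/13.5) = 24.80 · ln(9.556)
= 24.80 · (2.2571) = 55.98 mV

56 mV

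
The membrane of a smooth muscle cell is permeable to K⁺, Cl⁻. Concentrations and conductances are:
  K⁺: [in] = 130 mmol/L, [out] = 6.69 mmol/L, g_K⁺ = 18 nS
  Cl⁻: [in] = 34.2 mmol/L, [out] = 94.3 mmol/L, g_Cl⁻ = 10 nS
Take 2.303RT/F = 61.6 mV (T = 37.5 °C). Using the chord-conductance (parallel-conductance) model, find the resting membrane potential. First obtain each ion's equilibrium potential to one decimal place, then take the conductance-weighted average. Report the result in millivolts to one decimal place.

-60.7 mV

E_K⁺ = (61.6/1)·log₁₀(6.69/130) = -79.4 mV
E_Cl⁻ = (61.6/-1)·log₁₀(94.3/34.2) = -27.1 mV
Vm = (Σ gᵢEᵢ)/(Σ gᵢ) = (18·-79.4 + 10·-27.1) / (18 + 10)
= -1700.20 / 28 = -60.72 mV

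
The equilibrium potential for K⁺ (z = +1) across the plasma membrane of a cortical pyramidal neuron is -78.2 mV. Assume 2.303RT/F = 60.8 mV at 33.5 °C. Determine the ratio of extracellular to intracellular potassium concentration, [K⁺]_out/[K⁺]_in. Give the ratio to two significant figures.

0.052

log₁₀([out]/[in]) = E·z/(60.8) = -78.2 × 1 / 60.8 = -1.2862
[out]/[in] = 10^(-1.2862) = 0.05174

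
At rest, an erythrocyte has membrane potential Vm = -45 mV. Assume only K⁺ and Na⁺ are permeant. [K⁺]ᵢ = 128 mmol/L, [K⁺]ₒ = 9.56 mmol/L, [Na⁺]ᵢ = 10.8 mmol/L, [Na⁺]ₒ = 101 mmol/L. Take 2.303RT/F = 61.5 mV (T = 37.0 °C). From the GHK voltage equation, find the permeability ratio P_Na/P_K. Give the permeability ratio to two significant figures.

Let α = P_Na/P_K. GHK: Vm = 61.5·log₁₀[(Kₒ + α·Naₒ)/(Kᵢ + α·Naᵢ)].
10^(Vm/61.5) = 10^(-45.0/61.5) = 0.18548
So 0.18548·(Kᵢ + α·Naᵢ) = Kₒ + α·Naₒ → α = (0.18548·128.0 − 9.56) / (101.0 − 0.18548·10.8)
α = (23.74 − 9.56) / (101.0 − 2.003) = 14.18/99 = 0.1432

0.14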